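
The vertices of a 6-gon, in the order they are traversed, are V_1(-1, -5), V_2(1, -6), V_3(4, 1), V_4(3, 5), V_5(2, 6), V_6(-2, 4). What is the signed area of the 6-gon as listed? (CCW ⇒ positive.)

Apply the shoelace (surveyor's) formula: 2A = Σ (x_i·y_{i+1} − x_{i+1}·y_i), indices taken mod 6.
V_1→V_2: (-1)(-6) − (1)(-5) = 11
V_2→V_3: (1)(1) − (4)(-6) = 25
V_3→V_4: (4)(5) − (3)(1) = 17
V_4→V_5: (3)(6) − (2)(5) = 8
V_5→V_6: (2)(4) − (-2)(6) = 20
V_6→V_1: (-2)(-5) − (-1)(4) = 14
Σ = 95
Signed area = Σ/2 = 47.5 (positive ⇒ counter-clockwise traversal).

47.5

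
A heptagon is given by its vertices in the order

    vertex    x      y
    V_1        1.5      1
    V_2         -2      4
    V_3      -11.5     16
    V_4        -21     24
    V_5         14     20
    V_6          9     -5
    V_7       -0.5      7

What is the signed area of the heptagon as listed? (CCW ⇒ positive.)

-437.25

V_1→V_2: (1.5)(4) − (-2)(1) = 8
V_2→V_3: (-2)(16) − (-11.5)(4) = 14
V_3→V_4: (-11.5)(24) − (-21)(16) = 60
V_4→V_5: (-21)(20) − (14)(24) = -756
V_5→V_6: (14)(-5) − (9)(20) = -250
V_6→V_7: (9)(7) − (-0.5)(-5) = 60.5
V_7→V_1: (-0.5)(1) − (1.5)(7) = -11
Σ = -874.5
Signed area = Σ/2 = -437.25 (negative ⇒ clockwise traversal).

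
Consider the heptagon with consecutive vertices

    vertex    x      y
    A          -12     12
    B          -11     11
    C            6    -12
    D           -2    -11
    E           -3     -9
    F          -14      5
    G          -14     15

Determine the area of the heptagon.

Apply the shoelace formula: 2A = Σ (x_i·y_{i+1} − x_{i+1}·y_i), indices taken mod 7.
Cross-terms: 0, 66, -90, -15, -141, -140, 12  ⇒  Σ = -308
Area = |Σ|/2 = 154.

154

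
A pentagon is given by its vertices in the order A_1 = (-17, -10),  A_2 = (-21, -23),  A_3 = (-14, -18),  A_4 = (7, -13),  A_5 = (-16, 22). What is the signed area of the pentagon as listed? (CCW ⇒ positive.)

A_1→A_2: (-17)(-23) − (-21)(-10) = 181
A_2→A_3: (-21)(-18) − (-14)(-23) = 56
A_3→A_4: (-14)(-13) − (7)(-18) = 308
A_4→A_5: (7)(22) − (-16)(-13) = -54
A_5→A_1: (-16)(-10) − (-17)(22) = 534
Σ = 1025
Signed area = Σ/2 = 512.5 (positive ⇒ counter-clockwise traversal).

512.5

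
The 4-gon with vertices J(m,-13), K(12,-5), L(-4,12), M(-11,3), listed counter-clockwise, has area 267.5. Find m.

Write out the shoelace sum; only the two edges meeting at J involve m:
2·Area = [((-11)·(-13) − m·3) + (m·(-5) − 12·(-13))] + 244
       = -8·m + 543 = 535
⇒ m = 1.

1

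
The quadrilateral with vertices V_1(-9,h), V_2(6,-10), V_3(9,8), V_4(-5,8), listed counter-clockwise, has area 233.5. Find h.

-5

The doubled signed area Σ (x_i y_{i+1} − x_{i+1} y_i) is linear in h.
With h=0 it equals 412; the coefficient of h is -11 (from the two edges through V_1).
So -11·h + 412 = 2·233.5 = 467 ⇒ h = -5.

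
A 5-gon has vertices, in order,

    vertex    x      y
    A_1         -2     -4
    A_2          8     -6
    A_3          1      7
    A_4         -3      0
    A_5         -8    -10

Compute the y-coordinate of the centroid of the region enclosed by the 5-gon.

-233/169

Apply the surveyor's formula. First the cross-terms c_i = x_i·y_{i+1} − x_{i+1}·y_i:
  44, 62, 21, 30, 12  ⇒  2A = 169, A = 84.5.
Then Σ (y_i + y_{i+1})·c_i = -699, so ȳ = -699 / (6·84.5) = -233/169.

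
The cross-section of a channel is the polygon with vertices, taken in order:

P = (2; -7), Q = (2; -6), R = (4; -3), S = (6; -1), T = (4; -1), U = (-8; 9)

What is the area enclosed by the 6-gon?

Σ = (2) + (18) + (14) + (-2) + (28) + (38) = 98
Area = |Σ|/2 = 49.

49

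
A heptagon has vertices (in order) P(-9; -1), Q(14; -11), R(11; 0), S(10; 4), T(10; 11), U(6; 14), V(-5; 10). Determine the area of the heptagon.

Σ = (113) + (121) + (44) + (70) + (74) + (130) + (95) = 647
Area = |Σ|/2 = 323.5.

323.5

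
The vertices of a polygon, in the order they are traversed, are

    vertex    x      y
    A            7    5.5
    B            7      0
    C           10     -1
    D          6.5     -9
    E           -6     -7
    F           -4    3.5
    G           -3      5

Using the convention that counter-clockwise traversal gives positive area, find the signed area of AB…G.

-169.25

A→B: (7)(0) − (7)(5.5) = -38.5
B→C: (7)(-1) − (10)(0) = -7
C→D: (10)(-9) − (6.5)(-1) = -83.5
D→E: (6.5)(-7) − (-6)(-9) = -99.5
E→F: (-6)(3.5) − (-4)(-7) = -49
F→G: (-4)(5) − (-3)(3.5) = -9.5
G→A: (-3)(5.5) − (7)(5) = -51.5
Σ = -338.5
Signed area = Σ/2 = -169.25 (negative ⇒ clockwise traversal).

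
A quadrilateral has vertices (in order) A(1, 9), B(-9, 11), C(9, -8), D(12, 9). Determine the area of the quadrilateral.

170.5

Σ = (92) + (-27) + (177) + (99) = 341
Area = |Σ|/2 = 170.5.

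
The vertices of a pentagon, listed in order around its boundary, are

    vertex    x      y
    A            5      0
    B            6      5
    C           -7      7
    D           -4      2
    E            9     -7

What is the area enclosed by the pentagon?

80.5

Apply the surveyor's formula: 2A = Σ (x_i·y_{i+1} − x_{i+1}·y_i), indices taken mod 5.
Cross-terms: 25, 77, 14, 10, 35  ⇒  Σ = 161
Area = |Σ|/2 = 80.5.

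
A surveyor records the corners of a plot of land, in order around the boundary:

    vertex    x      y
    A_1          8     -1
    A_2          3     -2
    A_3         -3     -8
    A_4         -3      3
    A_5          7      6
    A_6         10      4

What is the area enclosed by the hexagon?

94.5

Σ = (-13) + (-30) + (-33) + (-39) + (-32) + (-42) = -189
Area = |Σ|/2 = 94.5.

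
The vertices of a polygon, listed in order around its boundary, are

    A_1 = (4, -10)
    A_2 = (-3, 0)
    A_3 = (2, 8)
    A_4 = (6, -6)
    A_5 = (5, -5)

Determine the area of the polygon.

Σ = (-30) + (-24) + (-60) + (0) + (-30) = -144
Area = |Σ|/2 = 72.

72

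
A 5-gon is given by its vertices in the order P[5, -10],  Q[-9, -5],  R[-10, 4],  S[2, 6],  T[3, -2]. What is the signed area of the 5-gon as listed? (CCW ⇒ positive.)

-155.5

Apply the surveyor's formula: 2A = Σ (x_i·y_{i+1} − x_{i+1}·y_i), indices taken mod 5.
Σ = (-115) + (-86) + (-68) + (-22) + (-20) = -311
Signed area = Σ/2 = -155.5 (negative ⇒ clockwise traversal).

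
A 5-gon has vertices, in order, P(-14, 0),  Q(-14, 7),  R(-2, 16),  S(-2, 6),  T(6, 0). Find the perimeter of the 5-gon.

|PQ| = √((0)² + (7)²) = √49 = 7
|QR| = √((12)² + (9)²) = √225 = 15
|RS| = √((0)² + (-10)²) = √100 = 10
|ST| = √((8)² + (-6)²) = √100 = 10
|TP| = √((-20)² + (0)²) = √400 = 20
Perimeter = 7 + 15 + 10 + 10 + 20 = 62.

62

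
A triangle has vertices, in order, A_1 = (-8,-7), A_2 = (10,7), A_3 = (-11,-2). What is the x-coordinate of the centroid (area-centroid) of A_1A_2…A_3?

-3

Apply the surveyor's formula. First the cross-terms c_i = x_i·y_{i+1} − x_{i+1}·y_i:
  14, 57, 61  ⇒  2A = 132, A = 66.
Then Σ (x_i + x_{i+1})·c_i = -1188, so x̄ = -1188 / (6·66) = -3.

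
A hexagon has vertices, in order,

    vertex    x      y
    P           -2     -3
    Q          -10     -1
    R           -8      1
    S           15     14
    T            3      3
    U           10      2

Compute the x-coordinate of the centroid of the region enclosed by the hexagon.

Apply the surveyor's formula. First the cross-terms c_i = x_i·y_{i+1} − x_{i+1}·y_i:
  -28, -18, -127, 3, -24, -26  ⇒  2A = -220, A = -110.
Then Σ (x_i + x_{i+1})·c_i = -695, so x̄ = -695 / (6·(-110)) = 139/132.

139/132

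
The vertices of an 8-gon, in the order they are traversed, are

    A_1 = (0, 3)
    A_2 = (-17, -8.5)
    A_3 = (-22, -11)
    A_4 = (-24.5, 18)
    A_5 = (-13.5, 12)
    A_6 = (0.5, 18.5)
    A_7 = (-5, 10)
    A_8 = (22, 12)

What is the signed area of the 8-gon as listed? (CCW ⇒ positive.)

Apply the surveyor's formula: 2A = Σ (x_i·y_{i+1} − x_{i+1}·y_i), indices taken mod 8.
Σ = (51) + (0) + (-665.5) + (-51) + (-255.75) + (97.5) + (-280) + (66) = -1037.75
Signed area = Σ/2 = -518.875 (negative ⇒ clockwise traversal).

-518.875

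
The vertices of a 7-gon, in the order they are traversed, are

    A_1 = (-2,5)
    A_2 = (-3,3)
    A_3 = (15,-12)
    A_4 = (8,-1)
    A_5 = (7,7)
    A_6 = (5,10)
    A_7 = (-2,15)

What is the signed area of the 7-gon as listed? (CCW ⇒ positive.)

Σ = (9) + (-9) + (81) + (63) + (35) + (95) + (20) = 294
Signed area = Σ/2 = 147 (positive ⇒ counter-clockwise traversal).

147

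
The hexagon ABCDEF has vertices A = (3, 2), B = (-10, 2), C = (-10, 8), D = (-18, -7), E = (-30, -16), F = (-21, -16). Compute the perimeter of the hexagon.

90

|AB| = √((-13)² + (0)²) = √169 = 13
|BC| = √((0)² + (6)²) = √36 = 6
|CD| = √((-8)² + (-15)²) = √289 = 17
|DE| = √((-12)² + (-9)²) = √225 = 15
|EF| = √((9)² + (0)²) = √81 = 9
|FA| = √((24)² + (18)²) = √900 = 30
Perimeter = 13 + 6 + 17 + 15 + 9 + 30 = 90.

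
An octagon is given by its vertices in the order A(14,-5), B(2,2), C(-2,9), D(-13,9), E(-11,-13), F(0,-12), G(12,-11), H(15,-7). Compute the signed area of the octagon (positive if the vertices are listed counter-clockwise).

403.5

Apply the surveyor's formula: 2A = Σ (x_i·y_{i+1} − x_{i+1}·y_i), indices taken mod 8.
A→B: (14)(2) − (2)(-5) = 38
B→C: (2)(9) − (-2)(2) = 22
C→D: (-2)(9) − (-13)(9) = 99
D→E: (-13)(-13) − (-11)(9) = 268
E→F: (-11)(-12) − (0)(-13) = 132
F→G: (0)(-11) − (12)(-12) = 144
G→H: (12)(-7) − (15)(-11) = 81
H→A: (15)(-5) − (14)(-7) = 23
Σ = 807
Signed area = Σ/2 = 403.5 (positive ⇒ counter-clockwise traversal).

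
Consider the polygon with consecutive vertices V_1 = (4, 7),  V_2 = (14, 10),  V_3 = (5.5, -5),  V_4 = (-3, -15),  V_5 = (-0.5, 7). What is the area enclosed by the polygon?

V_1→V_2: (4)(10) − (14)(7) = -58
V_2→V_3: (14)(-5) − (5.5)(10) = -125
V_3→V_4: (5.5)(-15) − (-3)(-5) = -97.5
V_4→V_5: (-3)(7) − (-0.5)(-15) = -28.5
V_5→V_1: (-0.5)(7) − (4)(7) = -31.5
Σ = -340.5
Area = |Σ|/2 = 170.25.

170.25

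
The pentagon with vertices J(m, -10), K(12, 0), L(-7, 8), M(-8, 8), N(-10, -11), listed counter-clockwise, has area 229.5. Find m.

-3

Write out the shoelace sum; only the two edges meeting at J involve m:
2·Area = [((-10)·(-10) − m·(-11)) + (m·0 − 12·(-10))] + 272
       = 11·m + 492 = 459
⇒ m = -3.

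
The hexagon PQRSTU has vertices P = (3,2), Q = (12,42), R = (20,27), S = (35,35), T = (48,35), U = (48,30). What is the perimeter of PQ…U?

|PQ| = √((9)² + (40)²) = √1681 = 41
|QR| = √((8)² + (-15)²) = √289 = 17
|RS| = √((15)² + (8)²) = √289 = 17
|ST| = √((13)² + (0)²) = √169 = 13
|TU| = √((0)² + (-5)²) = √25 = 5
|UP| = √((-45)² + (-28)²) = √2809 = 53
Perimeter = 41 + 17 + 17 + 13 + 5 + 53 = 146.

146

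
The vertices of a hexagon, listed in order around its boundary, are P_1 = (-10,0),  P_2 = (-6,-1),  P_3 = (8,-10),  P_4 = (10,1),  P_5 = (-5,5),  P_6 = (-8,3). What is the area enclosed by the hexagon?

Σ = (10) + (68) + (108) + (55) + (25) + (30) = 296
Area = |Σ|/2 = 148.

148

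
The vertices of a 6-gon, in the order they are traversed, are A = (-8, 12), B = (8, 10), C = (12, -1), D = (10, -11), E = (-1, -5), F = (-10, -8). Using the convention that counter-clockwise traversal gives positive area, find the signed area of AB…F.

-356.5

Apply the shoelace (surveyor's) formula: 2A = Σ (x_i·y_{i+1} − x_{i+1}·y_i), indices taken mod 6.
A→B: (-8)(10) − (8)(12) = -176
B→C: (8)(-1) − (12)(10) = -128
C→D: (12)(-11) − (10)(-1) = -122
D→E: (10)(-5) − (-1)(-11) = -61
E→F: (-1)(-8) − (-10)(-5) = -42
F→A: (-10)(12) − (-8)(-8) = -184
Σ = -713
Signed area = Σ/2 = -356.5 (negative ⇒ clockwise traversal).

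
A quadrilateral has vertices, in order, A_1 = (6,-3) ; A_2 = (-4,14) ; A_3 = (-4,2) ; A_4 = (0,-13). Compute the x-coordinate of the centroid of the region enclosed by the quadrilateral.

Apply the surveyor's formula. First the cross-terms c_i = x_i·y_{i+1} − x_{i+1}·y_i:
  72, 48, 52, 78  ⇒  2A = 250, A = 125.
Then Σ (x_i + x_{i+1})·c_i = 20, so x̄ = 20 / (6·125) = 2/75.

2/75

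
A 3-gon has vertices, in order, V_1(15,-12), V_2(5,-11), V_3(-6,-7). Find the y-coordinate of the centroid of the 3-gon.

Apply the shoelace (surveyor's) formula. First the cross-terms c_i = x_i·y_{i+1} − x_{i+1}·y_i:
  -105, -101, 177  ⇒  2A = -29, A = -14.5.
Then Σ (y_i + y_{i+1})·c_i = 870, so ȳ = 870 / (6·(-14.5)) = -10.

-10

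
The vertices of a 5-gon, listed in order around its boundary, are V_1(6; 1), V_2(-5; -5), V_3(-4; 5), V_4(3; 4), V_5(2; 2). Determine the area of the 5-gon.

Apply Gauss's area formula: 2A = Σ (x_i·y_{i+1} − x_{i+1}·y_i), indices taken mod 5.
V_1→V_2: (6)(-5) − (-5)(1) = -25
V_2→V_3: (-5)(5) − (-4)(-5) = -45
V_3→V_4: (-4)(4) − (3)(5) = -31
V_4→V_5: (3)(2) − (2)(4) = -2
V_5→V_1: (2)(1) − (6)(2) = -10
Σ = -113
Area = |Σ|/2 = 56.5.

56.5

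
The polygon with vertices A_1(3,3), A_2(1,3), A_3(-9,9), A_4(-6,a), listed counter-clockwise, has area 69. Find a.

Write out the shoelace sum; only the two edges meeting at A_4 involve a:
2·Area = [((-9)·a − (-6)·9) + ((-6)·3 − 3·a)] + 42
       = -12·a + 78 = 138
⇒ a = -5.

-5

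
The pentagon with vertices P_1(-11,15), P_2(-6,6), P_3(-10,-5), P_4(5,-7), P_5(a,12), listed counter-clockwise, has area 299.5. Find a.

Write out the shoelace sum; only the two edges meeting at P_5 involve a:
2·Area = [(5·12 − a·(-7)) + (a·15 − (-11)·12)] + 209
       = 22·a + 401 = 599
⇒ a = 9.

9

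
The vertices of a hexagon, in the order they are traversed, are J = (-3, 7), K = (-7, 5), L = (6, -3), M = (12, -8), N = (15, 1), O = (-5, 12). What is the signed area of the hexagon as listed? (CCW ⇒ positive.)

165.5

Apply the shoelace (surveyor's) formula: 2A = Σ (x_i·y_{i+1} − x_{i+1}·y_i), indices taken mod 6.
Σ = (34) + (-9) + (-12) + (132) + (185) + (1) = 331
Signed area = Σ/2 = 165.5 (positive ⇒ counter-clockwise traversal).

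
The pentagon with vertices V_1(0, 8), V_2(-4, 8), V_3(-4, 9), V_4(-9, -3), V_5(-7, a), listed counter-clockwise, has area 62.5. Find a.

Write out the shoelace sum; only the two edges meeting at V_5 involve a:
2·Area = [((-9)·a − (-7)·(-3)) + ((-7)·8 − 0·a)] + 121
       = -9·a + 44 = 125
⇒ a = -9.

-9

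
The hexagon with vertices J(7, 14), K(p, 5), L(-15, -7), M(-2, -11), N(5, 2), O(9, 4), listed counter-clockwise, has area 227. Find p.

-2

The doubled signed area Σ (x_i y_{i+1} − x_{i+1} y_i) is linear in p.
With p=0 it equals 412; the coefficient of p is -21 (from the two edges through K).
So -21·p + 412 = 2·227 = 454 ⇒ p = -2.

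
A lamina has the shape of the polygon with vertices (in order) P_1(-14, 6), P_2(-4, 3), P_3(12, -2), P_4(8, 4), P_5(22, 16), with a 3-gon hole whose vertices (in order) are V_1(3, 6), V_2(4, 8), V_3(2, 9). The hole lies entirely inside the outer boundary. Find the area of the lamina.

204.5

Outer boundary:
Σ = (-18) + (-28) + (64) + (40) + (356) = 414
Area = |Σ|/2 = 207.
Hole:
Apply the shoelace (surveyor's) formula: 2A = Σ (x_i·y_{i+1} − x_{i+1}·y_i), indices taken mod 3.
V_1→V_2: (3)(8) − (4)(6) = 0
V_2→V_3: (4)(9) − (2)(8) = 20
V_3→V_1: (2)(6) − (3)(9) = -15
Σ = 5
Area = |Σ|/2 = 2.5.
Net area = 207 − 2.5 = 204.5.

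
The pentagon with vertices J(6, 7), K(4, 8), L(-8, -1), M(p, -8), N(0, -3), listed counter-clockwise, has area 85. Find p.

-4

Write out the shoelace sum; only the two edges meeting at M involve p:
2·Area = [((-8)·(-8) − p·(-1)) + (p·(-3) − 0·(-8))] + 98
       = -2·p + 162 = 170
⇒ p = -4.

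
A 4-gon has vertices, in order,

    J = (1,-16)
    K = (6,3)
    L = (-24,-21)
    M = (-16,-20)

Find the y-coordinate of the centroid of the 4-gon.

-359/31

Apply the shoelace formula. First the cross-terms c_i = x_i·y_{i+1} − x_{i+1}·y_i:
  99, -54, 144, 276  ⇒  2A = 465, A = 232.5.
Then Σ (y_i + y_{i+1})·c_i = -16155, so ȳ = -16155 / (6·232.5) = -359/31.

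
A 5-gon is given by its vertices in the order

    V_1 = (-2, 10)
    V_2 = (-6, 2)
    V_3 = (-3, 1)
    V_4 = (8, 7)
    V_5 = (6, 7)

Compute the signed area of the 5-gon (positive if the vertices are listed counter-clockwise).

57.5

Apply the surveyor's formula: 2A = Σ (x_i·y_{i+1} − x_{i+1}·y_i), indices taken mod 5.
Σ = (56) + (0) + (-29) + (14) + (74) = 115
Signed area = Σ/2 = 57.5 (positive ⇒ counter-clockwise traversal).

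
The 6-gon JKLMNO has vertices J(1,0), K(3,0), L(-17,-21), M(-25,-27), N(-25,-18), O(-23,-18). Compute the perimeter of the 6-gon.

82

|JK| = √((2)² + (0)²) = √4 = 2
|KL| = √((-20)² + (-21)²) = √841 = 29
|LM| = √((-8)² + (-6)²) = √100 = 10
|MN| = √((0)² + (9)²) = √81 = 9
|NO| = √((2)² + (0)²) = √4 = 2
|OJ| = √((24)² + (18)²) = √900 = 30
Perimeter = 2 + 29 + 10 + 9 + 2 + 30 = 82.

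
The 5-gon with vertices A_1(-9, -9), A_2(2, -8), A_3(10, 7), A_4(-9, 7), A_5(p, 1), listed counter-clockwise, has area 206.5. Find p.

-6

The doubled signed area Σ (x_i y_{i+1} − x_{i+1} y_i) is linear in p.
With p=0 it equals 317; the coefficient of p is -16 (from the two edges through A_5).
So -16·p + 317 = 2·206.5 = 413 ⇒ p = -6.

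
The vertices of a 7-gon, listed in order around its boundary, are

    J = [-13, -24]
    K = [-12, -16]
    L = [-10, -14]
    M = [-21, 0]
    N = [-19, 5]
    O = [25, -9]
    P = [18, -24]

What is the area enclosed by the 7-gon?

Apply Gauss's area formula: 2A = Σ (x_i·y_{i+1} − x_{i+1}·y_i), indices taken mod 7.
Σ = (-80) + (8) + (-294) + (-105) + (46) + (-438) + (-744) = -1607
Area = |Σ|/2 = 803.5.

803.5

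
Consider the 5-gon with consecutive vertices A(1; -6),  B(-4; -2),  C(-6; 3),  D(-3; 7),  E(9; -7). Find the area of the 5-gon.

Apply the shoelace formula: 2A = Σ (x_i·y_{i+1} − x_{i+1}·y_i), indices taken mod 5.
Σ = (-26) + (-24) + (-33) + (-42) + (-47) = -172
Area = |Σ|/2 = 86.

86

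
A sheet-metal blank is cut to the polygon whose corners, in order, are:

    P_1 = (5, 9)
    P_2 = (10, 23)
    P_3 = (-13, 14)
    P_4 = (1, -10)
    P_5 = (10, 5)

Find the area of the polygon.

375

Apply Gauss's area formula: 2A = Σ (x_i·y_{i+1} − x_{i+1}·y_i), indices taken mod 5.
Σ = (25) + (439) + (116) + (105) + (65) = 750
Area = |Σ|/2 = 375.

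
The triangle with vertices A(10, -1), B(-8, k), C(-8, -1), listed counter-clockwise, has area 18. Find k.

The doubled signed area Σ (x_i y_{i+1} − x_{i+1} y_i) is linear in k.
With k=0 it equals 18; the coefficient of k is 18 (from the two edges through B).
So 18·k + 18 = 2·18 = 36 ⇒ k = 1.

1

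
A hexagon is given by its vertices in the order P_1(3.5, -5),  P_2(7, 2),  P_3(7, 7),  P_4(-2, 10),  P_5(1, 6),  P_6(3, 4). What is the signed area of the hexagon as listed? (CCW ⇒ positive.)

Cross-terms: 42, 35, 84, -22, -14, -29  ⇒  Σ = 96
Signed area = Σ/2 = 48 (positive ⇒ counter-clockwise traversal).

48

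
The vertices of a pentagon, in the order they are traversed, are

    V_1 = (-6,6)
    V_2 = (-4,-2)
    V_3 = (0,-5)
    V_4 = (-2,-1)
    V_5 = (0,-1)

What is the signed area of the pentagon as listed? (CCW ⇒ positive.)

21

Apply the surveyor's formula: 2A = Σ (x_i·y_{i+1} − x_{i+1}·y_i), indices taken mod 5.
Σ = (36) + (20) + (-10) + (2) + (-6) = 42
Signed area = Σ/2 = 21 (positive ⇒ counter-clockwise traversal).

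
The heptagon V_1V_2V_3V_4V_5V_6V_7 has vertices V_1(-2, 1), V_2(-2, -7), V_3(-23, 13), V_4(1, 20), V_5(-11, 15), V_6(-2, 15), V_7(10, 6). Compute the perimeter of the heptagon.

|V_1V_2| = √((0)² + (-8)²) = √64 = 8
|V_2V_3| = √((-21)² + (20)²) = √841 = 29
|V_3V_4| = √((24)² + (7)²) = √625 = 25
|V_4V_5| = √((-12)² + (-5)²) = √169 = 13
|V_5V_6| = √((9)² + (0)²) = √81 = 9
|V_6V_7| = √((12)² + (-9)²) = √225 = 15
|V_7V_1| = √((-12)² + (-5)²) = √169 = 13
Perimeter = 8 + 29 + 25 + 13 + 9 + 15 + 13 = 112.

112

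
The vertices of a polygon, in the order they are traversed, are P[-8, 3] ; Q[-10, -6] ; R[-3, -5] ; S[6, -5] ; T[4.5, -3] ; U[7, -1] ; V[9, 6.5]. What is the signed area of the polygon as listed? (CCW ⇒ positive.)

Σ = (78) + (32) + (45) + (4.5) + (16.5) + (54.5) + (79) = 309.5
Signed area = Σ/2 = 154.75 (positive ⇒ counter-clockwise traversal).

154.75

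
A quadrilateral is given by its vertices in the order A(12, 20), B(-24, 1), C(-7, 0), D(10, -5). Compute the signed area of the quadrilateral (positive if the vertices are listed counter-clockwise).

Cross-terms: 492, 7, 35, 260  ⇒  Σ = 794
Signed area = Σ/2 = 397 (positive ⇒ counter-clockwise traversal).

397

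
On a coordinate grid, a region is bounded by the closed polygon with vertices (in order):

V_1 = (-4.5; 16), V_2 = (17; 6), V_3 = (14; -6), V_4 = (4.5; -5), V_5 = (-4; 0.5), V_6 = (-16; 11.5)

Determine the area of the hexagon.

Cross-terms: -299, -186, -43, -17.75, -38, -204.25  ⇒  Σ = -788
Area = |Σ|/2 = 394.

394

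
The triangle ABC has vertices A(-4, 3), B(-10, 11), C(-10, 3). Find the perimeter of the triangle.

|AB| = √((-6)² + (8)²) = √100 = 10
|BC| = √((0)² + (-8)²) = √64 = 8
|CA| = √((6)² + (0)²) = √36 = 6
Perimeter = 10 + 8 + 6 = 24.

24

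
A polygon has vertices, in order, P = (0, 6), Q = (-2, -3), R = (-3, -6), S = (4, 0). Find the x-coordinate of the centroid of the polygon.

Apply Gauss's area formula. First the cross-terms c_i = x_i·y_{i+1} − x_{i+1}·y_i:
  12, 3, 24, 24  ⇒  2A = 63, A = 31.5.
Then Σ (x_i + x_{i+1})·c_i = 81, so x̄ = 81 / (6·31.5) = 3/7.

3/7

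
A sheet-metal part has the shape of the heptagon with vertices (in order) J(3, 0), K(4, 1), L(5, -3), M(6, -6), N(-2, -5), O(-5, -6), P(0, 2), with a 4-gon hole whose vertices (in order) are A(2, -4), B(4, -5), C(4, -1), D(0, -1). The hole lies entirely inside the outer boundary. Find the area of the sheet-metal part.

38.5

Outer boundary:
Apply the shoelace (surveyor's) formula: 2A = Σ (x_i·y_{i+1} − x_{i+1}·y_i), indices taken mod 7.
Σ = (3) + (-17) + (-12) + (-42) + (-13) + (-10) + (-6) = -97
Area = |Σ|/2 = 48.5.
Hole:
Σ = (6) + (16) + (-4) + (2) = 20
Area = |Σ|/2 = 10.
Net area = 48.5 − 10 = 38.5.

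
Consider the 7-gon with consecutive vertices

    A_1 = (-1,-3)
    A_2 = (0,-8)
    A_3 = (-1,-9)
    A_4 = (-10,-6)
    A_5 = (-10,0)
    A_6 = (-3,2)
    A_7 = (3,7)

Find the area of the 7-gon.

Apply Gauss's area formula: 2A = Σ (x_i·y_{i+1} − x_{i+1}·y_i), indices taken mod 7.
A_1→A_2: (-1)(-8) − (0)(-3) = 8
A_2→A_3: (0)(-9) − (-1)(-8) = -8
A_3→A_4: (-1)(-6) − (-10)(-9) = -84
A_4→A_5: (-10)(0) − (-10)(-6) = -60
A_5→A_6: (-10)(2) − (-3)(0) = -20
A_6→A_7: (-3)(7) − (3)(2) = -27
A_7→A_1: (3)(-3) − (-1)(7) = -2
Σ = -193
Area = |Σ|/2 = 96.5.

96.5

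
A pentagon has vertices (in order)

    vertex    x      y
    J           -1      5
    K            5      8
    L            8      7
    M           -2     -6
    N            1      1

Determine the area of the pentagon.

43

Σ = (-33) + (-29) + (-34) + (4) + (6) = -86
Area = |Σ|/2 = 43.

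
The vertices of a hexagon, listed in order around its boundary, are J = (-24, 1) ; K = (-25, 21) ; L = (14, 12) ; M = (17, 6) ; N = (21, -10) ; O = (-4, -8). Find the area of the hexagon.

946.5

Apply Gauss's area formula: 2A = Σ (x_i·y_{i+1} − x_{i+1}·y_i), indices taken mod 6.
Cross-terms: -479, -594, -120, -296, -208, -196  ⇒  Σ = -1893
Area = |Σ|/2 = 946.5.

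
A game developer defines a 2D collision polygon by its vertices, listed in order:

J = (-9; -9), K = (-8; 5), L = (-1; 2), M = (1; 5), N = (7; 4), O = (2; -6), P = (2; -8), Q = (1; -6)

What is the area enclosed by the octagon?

Cross-terms: -117, -11, -7, -31, -50, -4, -4, -63  ⇒  Σ = -287
Area = |Σ|/2 = 143.5.

143.5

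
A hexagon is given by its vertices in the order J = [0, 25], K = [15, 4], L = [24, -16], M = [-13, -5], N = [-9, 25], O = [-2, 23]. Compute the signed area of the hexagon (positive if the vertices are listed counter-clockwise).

Apply the surveyor's formula: 2A = Σ (x_i·y_{i+1} − x_{i+1}·y_i), indices taken mod 6.
Σ = (-375) + (-336) + (-328) + (-370) + (-157) + (-50) = -1616
Signed area = Σ/2 = -808 (negative ⇒ clockwise traversal).

-808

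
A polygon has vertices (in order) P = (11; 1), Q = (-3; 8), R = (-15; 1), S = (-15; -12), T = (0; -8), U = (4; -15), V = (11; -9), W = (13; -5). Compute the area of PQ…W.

407

P→Q: (11)(8) − (-3)(1) = 91
Q→R: (-3)(1) − (-15)(8) = 117
R→S: (-15)(-12) − (-15)(1) = 195
S→T: (-15)(-8) − (0)(-12) = 120
T→U: (0)(-15) − (4)(-8) = 32
U→V: (4)(-9) − (11)(-15) = 129
V→W: (11)(-5) − (13)(-9) = 62
W→P: (13)(1) − (11)(-5) = 68
Σ = 814
Area = |Σ|/2 = 407.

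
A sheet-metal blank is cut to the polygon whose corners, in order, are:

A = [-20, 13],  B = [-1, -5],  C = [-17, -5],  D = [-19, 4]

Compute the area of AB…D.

Apply the surveyor's formula: 2A = Σ (x_i·y_{i+1} − x_{i+1}·y_i), indices taken mod 4.
Cross-terms: 113, -80, -163, -167  ⇒  Σ = -297
Area = |Σ|/2 = 148.5.

148.5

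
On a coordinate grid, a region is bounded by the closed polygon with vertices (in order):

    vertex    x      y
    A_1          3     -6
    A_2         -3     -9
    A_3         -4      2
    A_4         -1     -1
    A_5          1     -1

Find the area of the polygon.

41

Apply the shoelace (surveyor's) formula: 2A = Σ (x_i·y_{i+1} − x_{i+1}·y_i), indices taken mod 5.
A_1→A_2: (3)(-9) − (-3)(-6) = -45
A_2→A_3: (-3)(2) − (-4)(-9) = -42
A_3→A_4: (-4)(-1) − (-1)(2) = 6
A_4→A_5: (-1)(-1) − (1)(-1) = 2
A_5→A_1: (1)(-6) − (3)(-1) = -3
Σ = -82
Area = |Σ|/2 = 41.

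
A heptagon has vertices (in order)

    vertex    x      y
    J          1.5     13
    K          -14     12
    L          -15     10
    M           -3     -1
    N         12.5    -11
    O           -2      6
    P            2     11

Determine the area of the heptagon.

Σ = (200) + (40) + (45) + (45.5) + (53) + (-34) + (9.5) = 359
Area = |Σ|/2 = 179.5.

179.5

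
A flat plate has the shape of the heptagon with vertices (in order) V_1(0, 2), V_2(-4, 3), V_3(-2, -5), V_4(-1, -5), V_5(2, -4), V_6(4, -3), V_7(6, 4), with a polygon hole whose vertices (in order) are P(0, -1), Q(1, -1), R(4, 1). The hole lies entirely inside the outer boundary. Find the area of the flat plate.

53.5

Outer boundary:
Σ = (8) + (26) + (5) + (14) + (10) + (34) + (12) = 109
Area = |Σ|/2 = 54.5.
Hole:
Apply the shoelace (surveyor's) formula: 2A = Σ (x_i·y_{i+1} − x_{i+1}·y_i), indices taken mod 3.
P→Q: (0)(-1) − (1)(-1) = 1
Q→R: (1)(1) − (4)(-1) = 5
R→P: (4)(-1) − (0)(1) = -4
Σ = 2
Area = |Σ|/2 = 1.
Net area = 54.5 − 1 = 53.5.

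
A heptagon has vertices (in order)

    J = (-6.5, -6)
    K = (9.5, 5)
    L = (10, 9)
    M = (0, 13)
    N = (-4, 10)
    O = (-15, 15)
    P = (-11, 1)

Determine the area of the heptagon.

Σ = (24.5) + (35.5) + (130) + (52) + (90) + (150) + (72.5) = 554.5
Area = |Σ|/2 = 277.25.

277.25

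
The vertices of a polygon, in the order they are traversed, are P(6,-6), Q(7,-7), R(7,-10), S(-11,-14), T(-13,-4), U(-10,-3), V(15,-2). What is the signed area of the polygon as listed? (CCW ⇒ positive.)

-190.5

Apply the shoelace formula: 2A = Σ (x_i·y_{i+1} − x_{i+1}·y_i), indices taken mod 7.
Cross-terms: 0, -21, -208, -138, -1, 65, -78  ⇒  Σ = -381
Signed area = Σ/2 = -190.5 (negative ⇒ clockwise traversal).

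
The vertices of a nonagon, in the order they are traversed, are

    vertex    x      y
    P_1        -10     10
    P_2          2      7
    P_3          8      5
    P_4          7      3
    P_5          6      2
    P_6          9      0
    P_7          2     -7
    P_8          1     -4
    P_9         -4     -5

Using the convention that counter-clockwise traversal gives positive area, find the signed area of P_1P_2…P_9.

-172

Cross-terms: -90, -46, -11, -4, -18, -63, -1, -21, -90  ⇒  Σ = -344
Signed area = Σ/2 = -172 (negative ⇒ clockwise traversal).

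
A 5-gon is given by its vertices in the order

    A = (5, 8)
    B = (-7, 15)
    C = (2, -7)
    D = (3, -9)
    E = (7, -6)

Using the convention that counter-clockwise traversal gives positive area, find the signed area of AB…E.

142

Apply the surveyor's formula: 2A = Σ (x_i·y_{i+1} − x_{i+1}·y_i), indices taken mod 5.
Σ = (131) + (19) + (3) + (45) + (86) = 284
Signed area = Σ/2 = 142 (positive ⇒ counter-clockwise traversal).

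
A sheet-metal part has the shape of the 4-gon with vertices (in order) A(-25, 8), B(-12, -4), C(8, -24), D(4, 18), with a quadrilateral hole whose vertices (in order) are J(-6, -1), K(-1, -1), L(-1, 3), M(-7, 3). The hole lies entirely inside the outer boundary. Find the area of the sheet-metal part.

Outer boundary:
Apply the shoelace (surveyor's) formula: 2A = Σ (x_i·y_{i+1} − x_{i+1}·y_i), indices taken mod 4.
A→B: (-25)(-4) − (-12)(8) = 196
B→C: (-12)(-24) − (8)(-4) = 320
C→D: (8)(18) − (4)(-24) = 240
D→A: (4)(8) − (-25)(18) = 482
Σ = 1238
Area = |Σ|/2 = 619.
Hole:
J→K: (-6)(-1) − (-1)(-1) = 5
K→L: (-1)(3) − (-1)(-1) = -4
L→M: (-1)(3) − (-7)(3) = 18
M→J: (-7)(-1) − (-6)(3) = 25
Σ = 44
Area = |Σ|/2 = 22.
Net area = 619 − 22 = 597.

597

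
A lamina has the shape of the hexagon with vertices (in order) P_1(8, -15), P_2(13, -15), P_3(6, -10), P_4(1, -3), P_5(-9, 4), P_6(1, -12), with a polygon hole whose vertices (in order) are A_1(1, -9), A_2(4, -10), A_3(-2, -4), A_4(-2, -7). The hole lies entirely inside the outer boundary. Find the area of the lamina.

84

Outer boundary:
Apply Gauss's area formula: 2A = Σ (x_i·y_{i+1} − x_{i+1}·y_i), indices taken mod 6.
Σ = (75) + (-40) + (-8) + (-23) + (104) + (81) = 189
Area = |Σ|/2 = 94.5.
Hole:
Apply Gauss's area formula: 2A = Σ (x_i·y_{i+1} − x_{i+1}·y_i), indices taken mod 4.
Cross-terms: 26, -36, 6, 25  ⇒  Σ = 21
Area = |Σ|/2 = 10.5.
Net area = 94.5 − 10.5 = 84.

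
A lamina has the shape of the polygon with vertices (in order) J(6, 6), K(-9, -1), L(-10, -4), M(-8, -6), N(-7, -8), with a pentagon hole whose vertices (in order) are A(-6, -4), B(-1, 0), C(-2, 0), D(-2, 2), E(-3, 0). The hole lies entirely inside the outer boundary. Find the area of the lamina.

60

Outer boundary:
Σ = (48) + (26) + (28) + (22) + (6) = 130
Area = |Σ|/2 = 65.
Hole:
Apply Gauss's area formula: 2A = Σ (x_i·y_{i+1} − x_{i+1}·y_i), indices taken mod 5.
Σ = (-4) + (0) + (-4) + (6) + (12) = 10
Area = |Σ|/2 = 5.
Net area = 65 − 5 = 60.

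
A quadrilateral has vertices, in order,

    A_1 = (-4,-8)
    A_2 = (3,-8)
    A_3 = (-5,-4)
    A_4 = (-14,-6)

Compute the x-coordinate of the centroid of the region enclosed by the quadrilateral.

-521/99

Apply Gauss's area formula. First the cross-terms c_i = x_i·y_{i+1} − x_{i+1}·y_i:
  56, -52, -26, 88  ⇒  2A = 66, A = 33.
Then Σ (x_i + x_{i+1})·c_i = -1042, so x̄ = -1042 / (6·33) = -521/99.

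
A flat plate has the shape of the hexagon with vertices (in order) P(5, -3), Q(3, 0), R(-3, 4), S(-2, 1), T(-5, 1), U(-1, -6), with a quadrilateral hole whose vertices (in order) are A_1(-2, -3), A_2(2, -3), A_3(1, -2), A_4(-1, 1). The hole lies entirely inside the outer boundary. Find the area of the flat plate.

39

Outer boundary:
Apply the shoelace (surveyor's) formula: 2A = Σ (x_i·y_{i+1} − x_{i+1}·y_i), indices taken mod 6.
P→Q: (5)(0) − (3)(-3) = 9
Q→R: (3)(4) − (-3)(0) = 12
R→S: (-3)(1) − (-2)(4) = 5
S→T: (-2)(1) − (-5)(1) = 3
T→U: (-5)(-6) − (-1)(1) = 31
U→P: (-1)(-3) − (5)(-6) = 33
Σ = 93
Area = |Σ|/2 = 46.5.
Hole:
Σ = (12) + (-1) + (-1) + (5) = 15
Area = |Σ|/2 = 7.5.
Net area = 46.5 − 7.5 = 39.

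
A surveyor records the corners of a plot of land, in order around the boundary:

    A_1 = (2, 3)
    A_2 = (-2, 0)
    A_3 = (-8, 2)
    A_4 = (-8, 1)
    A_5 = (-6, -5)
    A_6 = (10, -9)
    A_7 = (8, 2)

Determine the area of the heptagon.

136

Apply Gauss's area formula: 2A = Σ (x_i·y_{i+1} − x_{i+1}·y_i), indices taken mod 7.
Σ = (6) + (-4) + (8) + (46) + (104) + (92) + (20) = 272
Area = |Σ|/2 = 136.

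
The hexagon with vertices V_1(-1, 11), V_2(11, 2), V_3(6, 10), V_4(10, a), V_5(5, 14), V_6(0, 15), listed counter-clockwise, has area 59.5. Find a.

14

The doubled signed area Σ (x_i y_{i+1} − x_{i+1} y_i) is linear in a.
With a=0 it equals 105; the coefficient of a is 1 (from the two edges through V_4).
So 1·a + 105 = 2·59.5 = 119 ⇒ a = 14.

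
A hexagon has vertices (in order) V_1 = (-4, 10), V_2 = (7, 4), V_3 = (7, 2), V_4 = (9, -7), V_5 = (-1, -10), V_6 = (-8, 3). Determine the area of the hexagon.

207.5

Cross-terms: -86, -14, -67, -97, -83, -68  ⇒  Σ = -415
Area = |Σ|/2 = 207.5.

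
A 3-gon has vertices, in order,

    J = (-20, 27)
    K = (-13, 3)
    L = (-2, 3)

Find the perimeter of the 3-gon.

66

|JK| = √((7)² + (-24)²) = √625 = 25
|KL| = √((11)² + (0)²) = √121 = 11
|LJ| = √((-18)² + (24)²) = √900 = 30
Perimeter = 25 + 11 + 30 = 66.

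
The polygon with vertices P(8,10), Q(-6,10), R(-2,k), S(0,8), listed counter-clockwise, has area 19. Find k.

7

The doubled signed area Σ (x_i y_{i+1} − x_{i+1} y_i) is linear in k.
With k=0 it equals 80; the coefficient of k is -6 (from the two edges through R).
So -6·k + 80 = 2·19 = 38 ⇒ k = 7.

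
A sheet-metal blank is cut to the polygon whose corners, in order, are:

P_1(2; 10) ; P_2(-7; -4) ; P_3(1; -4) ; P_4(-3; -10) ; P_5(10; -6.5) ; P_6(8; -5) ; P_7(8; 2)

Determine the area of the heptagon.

Apply the surveyor's formula: 2A = Σ (x_i·y_{i+1} − x_{i+1}·y_i), indices taken mod 7.
P_1→P_2: (2)(-4) − (-7)(10) = 62
P_2→P_3: (-7)(-4) − (1)(-4) = 32
P_3→P_4: (1)(-10) − (-3)(-4) = -22
P_4→P_5: (-3)(-6.5) − (10)(-10) = 119.5
P_5→P_6: (10)(-5) − (8)(-6.5) = 2
P_6→P_7: (8)(2) − (8)(-5) = 56
P_7→P_1: (8)(10) − (2)(2) = 76
Σ = 325.5
Area = |Σ|/2 = 162.75.

162.75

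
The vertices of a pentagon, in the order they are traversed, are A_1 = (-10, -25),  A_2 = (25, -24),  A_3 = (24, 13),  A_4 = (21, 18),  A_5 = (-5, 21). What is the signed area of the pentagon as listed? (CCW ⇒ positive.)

Apply the shoelace formula: 2A = Σ (x_i·y_{i+1} − x_{i+1}·y_i), indices taken mod 5.
Σ = (865) + (901) + (159) + (531) + (335) = 2791
Signed area = Σ/2 = 1395.5 (positive ⇒ counter-clockwise traversal).

1395.5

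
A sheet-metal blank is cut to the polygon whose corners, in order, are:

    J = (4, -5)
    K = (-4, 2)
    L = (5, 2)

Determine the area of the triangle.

31.5

Apply the shoelace (surveyor's) formula: 2A = Σ (x_i·y_{i+1} − x_{i+1}·y_i), indices taken mod 3.
Cross-terms: -12, -18, -33  ⇒  Σ = -63
Area = |Σ|/2 = 31.5.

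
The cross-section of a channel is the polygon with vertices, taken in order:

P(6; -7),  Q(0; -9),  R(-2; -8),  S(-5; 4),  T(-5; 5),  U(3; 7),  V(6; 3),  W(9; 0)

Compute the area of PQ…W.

Apply the shoelace (surveyor's) formula: 2A = Σ (x_i·y_{i+1} − x_{i+1}·y_i), indices taken mod 8.
Cross-terms: -54, -18, -48, -5, -50, -33, -27, -63  ⇒  Σ = -298
Area = |Σ|/2 = 149.

149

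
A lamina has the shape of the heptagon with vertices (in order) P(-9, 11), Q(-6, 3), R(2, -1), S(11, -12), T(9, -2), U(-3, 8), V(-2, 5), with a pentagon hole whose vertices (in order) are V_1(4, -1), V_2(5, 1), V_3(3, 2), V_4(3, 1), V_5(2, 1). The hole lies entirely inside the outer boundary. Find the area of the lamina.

97

Outer boundary:
Apply Gauss's area formula: 2A = Σ (x_i·y_{i+1} − x_{i+1}·y_i), indices taken mod 7.
P→Q: (-9)(3) − (-6)(11) = 39
Q→R: (-6)(-1) − (2)(3) = 0
R→S: (2)(-12) − (11)(-1) = -13
S→T: (11)(-2) − (9)(-12) = 86
T→U: (9)(8) − (-3)(-2) = 66
U→V: (-3)(5) − (-2)(8) = 1
V→P: (-2)(11) − (-9)(5) = 23
Σ = 202
Area = |Σ|/2 = 101.
Hole:
Apply the surveyor's formula: 2A = Σ (x_i·y_{i+1} − x_{i+1}·y_i), indices taken mod 5.
Cross-terms: 9, 7, -3, 1, -6  ⇒  Σ = 8
Area = |Σ|/2 = 4.
Net area = 101 − 4 = 97.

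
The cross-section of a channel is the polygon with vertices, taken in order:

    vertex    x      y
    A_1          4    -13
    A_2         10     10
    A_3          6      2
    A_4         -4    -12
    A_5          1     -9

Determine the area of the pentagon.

68.5

Apply the shoelace (surveyor's) formula: 2A = Σ (x_i·y_{i+1} − x_{i+1}·y_i), indices taken mod 5.
A_1→A_2: (4)(10) − (10)(-13) = 170
A_2→A_3: (10)(2) − (6)(10) = -40
A_3→A_4: (6)(-12) − (-4)(2) = -64
A_4→A_5: (-4)(-9) − (1)(-12) = 48
A_5→A_1: (1)(-13) − (4)(-9) = 23
Σ = 137
Area = |Σ|/2 = 68.5.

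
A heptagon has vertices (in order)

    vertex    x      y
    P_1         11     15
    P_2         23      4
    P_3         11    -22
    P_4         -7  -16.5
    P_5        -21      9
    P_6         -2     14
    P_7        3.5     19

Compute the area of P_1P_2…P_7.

Apply the shoelace formula: 2A = Σ (x_i·y_{i+1} − x_{i+1}·y_i), indices taken mod 7.
Σ = (-301) + (-550) + (-335.5) + (-409.5) + (-276) + (-87) + (-156.5) = -2115.5
Area = |Σ|/2 = 1057.75.

1057.75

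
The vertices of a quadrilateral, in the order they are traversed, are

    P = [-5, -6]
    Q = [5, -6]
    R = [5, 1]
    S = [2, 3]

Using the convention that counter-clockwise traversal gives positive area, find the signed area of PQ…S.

Σ = (60) + (35) + (13) + (3) = 111
Signed area = Σ/2 = 55.5 (positive ⇒ counter-clockwise traversal).

55.5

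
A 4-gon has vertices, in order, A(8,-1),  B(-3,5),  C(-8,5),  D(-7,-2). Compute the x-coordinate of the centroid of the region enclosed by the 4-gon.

Apply the shoelace formula. First the cross-terms c_i = x_i·y_{i+1} − x_{i+1}·y_i:
  37, 25, 51, 23  ⇒  2A = 136, A = 68.
Then Σ (x_i + x_{i+1})·c_i = -832, so x̄ = -832 / (6·68) = -104/51.

-104/51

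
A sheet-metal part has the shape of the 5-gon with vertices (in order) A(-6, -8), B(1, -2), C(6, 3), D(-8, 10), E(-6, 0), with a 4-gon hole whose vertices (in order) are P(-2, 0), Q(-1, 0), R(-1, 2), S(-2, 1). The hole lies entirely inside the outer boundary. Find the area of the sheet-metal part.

112

Outer boundary:
A→B: (-6)(-2) − (1)(-8) = 20
B→C: (1)(3) − (6)(-2) = 15
C→D: (6)(10) − (-8)(3) = 84
D→E: (-8)(0) − (-6)(10) = 60
E→A: (-6)(-8) − (-6)(0) = 48
Σ = 227
Area = |Σ|/2 = 113.5.
Hole:
Apply the shoelace formula: 2A = Σ (x_i·y_{i+1} − x_{i+1}·y_i), indices taken mod 4.
Cross-terms: 0, -2, 3, 2  ⇒  Σ = 3
Area = |Σ|/2 = 1.5.
Net area = 113.5 − 1.5 = 112.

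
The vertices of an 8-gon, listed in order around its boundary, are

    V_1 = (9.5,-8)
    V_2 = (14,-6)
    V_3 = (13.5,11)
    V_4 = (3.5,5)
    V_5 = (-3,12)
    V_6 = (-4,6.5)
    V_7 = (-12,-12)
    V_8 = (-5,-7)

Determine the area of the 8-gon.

330.5

Apply the shoelace (surveyor's) formula: 2A = Σ (x_i·y_{i+1} − x_{i+1}·y_i), indices taken mod 8.
Cross-terms: 55, 235, 29, 57, 28.5, 126, 24, 106.5  ⇒  Σ = 661
Area = |Σ|/2 = 330.5.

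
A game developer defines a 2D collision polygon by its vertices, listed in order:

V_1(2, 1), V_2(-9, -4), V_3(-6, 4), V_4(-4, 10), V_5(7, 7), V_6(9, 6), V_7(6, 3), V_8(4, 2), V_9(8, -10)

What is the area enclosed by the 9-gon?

129.5

Apply Gauss's area formula: 2A = Σ (x_i·y_{i+1} − x_{i+1}·y_i), indices taken mod 9.
Σ = (1) + (-60) + (-44) + (-98) + (-21) + (-9) + (0) + (-56) + (28) = -259
Area = |Σ|/2 = 129.5.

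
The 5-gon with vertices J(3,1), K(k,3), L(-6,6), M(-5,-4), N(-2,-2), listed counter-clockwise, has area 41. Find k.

-1

The doubled signed area Σ (x_i y_{i+1} − x_{i+1} y_i) is linear in k.
With k=0 it equals 87; the coefficient of k is 5 (from the two edges through K).
So 5·k + 87 = 2·41 = 82 ⇒ k = -1.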